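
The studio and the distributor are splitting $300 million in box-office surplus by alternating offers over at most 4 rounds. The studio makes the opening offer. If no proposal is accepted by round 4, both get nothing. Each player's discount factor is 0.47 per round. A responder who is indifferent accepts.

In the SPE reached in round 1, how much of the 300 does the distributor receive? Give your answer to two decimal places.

105.88

Round 4 (the distributor proposes): the studio will accept anything ≥ 0, so the distributor offers 0 and keeps 300.
Round 3 (the studio proposes): the distributor can get 300 next round, worth 0.47 × 300 = 141 now, so the studio offers 141, keeping 159.
Round 2 (the distributor proposes): the studio can get 159 next round, worth 0.47 × 159 = 74.73 now; the distributor offers that and keeps 225.27.
Round 1 (the studio proposes): the distributor can get 225.27 next round, worth 0.47 × 225.27 = 105.8769 now, so the studio offers 105.8769, keeping 194.1231.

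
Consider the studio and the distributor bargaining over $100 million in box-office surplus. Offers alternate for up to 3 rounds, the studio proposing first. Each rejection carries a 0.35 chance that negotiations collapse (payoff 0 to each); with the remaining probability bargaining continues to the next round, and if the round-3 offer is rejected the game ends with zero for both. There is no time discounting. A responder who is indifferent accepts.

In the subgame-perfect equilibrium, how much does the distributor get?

Round 3 (the studio proposes): rejection yields 0 for the distributor; the studio offers 0 and keeps 100.
Round 2 (the distributor proposes): rejecting gives the studio an expected 0.65 × 100 = 65. The distributor offers 65 and keeps 100 − 65 = 35.
Round 1 (the studio proposes): rejecting gives the distributor an expected 0.65 × 35 = 22.75, so the studio offers 22.75, keeping 77.25.

22.75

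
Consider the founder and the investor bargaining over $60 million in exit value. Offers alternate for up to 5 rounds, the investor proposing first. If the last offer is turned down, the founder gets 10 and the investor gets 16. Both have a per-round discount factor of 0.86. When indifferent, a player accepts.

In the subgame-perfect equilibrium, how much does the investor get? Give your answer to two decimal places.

Round 5 (the investor proposes): the founder gets 10 if talks fail, so the investor offers 10 and keeps 50.
Round 4 (the founder proposes): the investor can get 50 next round, worth 0.86 × 50 = 43 now, so the founder offers 43, keeping 17.
Round 3 (the investor proposes): the founder can get 17 next round, worth 0.86 × 17 = 14.62 now, so the investor offers 14.62, keeping 45.38.
Round 2 (the founder proposes): the investor can get 45.38 next round, worth 0.86 × 45.38 = 39.0268 now. The founder offers 39.0268 and keeps 60 − 39.0268 = 20.9732.
Round 1 (the investor proposes): the founder can get 20.9732 next round, worth 0.86 × 20.9732 = 18.036952 now; the investor offers that and keeps 41.963048.

41.96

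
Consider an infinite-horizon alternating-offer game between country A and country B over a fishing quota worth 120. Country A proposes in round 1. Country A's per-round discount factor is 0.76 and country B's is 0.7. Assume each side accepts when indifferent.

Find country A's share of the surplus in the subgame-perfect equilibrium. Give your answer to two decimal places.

76.92

When country A proposes, country B accepts any offer worth at least 0.7 times what country B would get by proposing next round; and vice versa.
This gives x = 120 − 0.7y and y = 120 − 0.76x, where x and y are each side's share when it proposes.
Hence (1 − 0.7·0.76)x = 120(1 − 0.7), i.e. 0.468·x = 36.
x ≈ 76.9231; country B's share is 120 − x ≈ 43.0769.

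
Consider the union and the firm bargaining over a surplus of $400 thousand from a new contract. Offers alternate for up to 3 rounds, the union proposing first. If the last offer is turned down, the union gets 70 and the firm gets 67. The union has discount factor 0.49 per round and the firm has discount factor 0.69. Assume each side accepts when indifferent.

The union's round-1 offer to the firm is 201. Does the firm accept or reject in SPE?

Work out the firm's continuation value if the offer is rejected.
Round 3 (the union proposes): the firm gets 67 if talks fail, so the union offers 67 and keeps 333.
Round 2 (the firm proposes): the union can get 333 next round, worth 0.49 × 333 = 163.17 now; the firm offers that and keeps 236.83.
So by rejecting in round 1, the firm gets 236.83 next round, worth 0.69 × 236.83 = 163.4127 now.
Offer 201 ≥ 163.4127, so the firm accepts.

Accept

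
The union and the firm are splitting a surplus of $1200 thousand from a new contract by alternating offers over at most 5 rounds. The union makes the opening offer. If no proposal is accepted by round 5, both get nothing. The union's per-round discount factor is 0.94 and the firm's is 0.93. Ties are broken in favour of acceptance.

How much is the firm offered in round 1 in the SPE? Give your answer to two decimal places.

Round 5 (the union proposes): the firm will accept anything ≥ 0, so the union offers 0 and keeps 1200.
Round 4 (the firm proposes): the union can get 1200 next round, worth 0.94 × 1200 = 1128 now; the firm offers that and keeps 72.
Round 3 (the union proposes): the firm can get 72 next round, worth 0.93 × 72 = 66.96 now. The union offers 66.96 and keeps 1200 − 66.96 = 1133.04.
Round 2 (the firm proposes): the union can get 1133.04 next round, worth 0.94 × 1133.04 = 1065.0576 now. The firm offers 1065.0576 and keeps 1200 − 1065.0576 = 134.9424.
Round 1 (the union proposes): the firm can get 134.9424 next round, worth 0.93 × 134.9424 = 125.496432 now, so the union offers 125.496432, keeping 1074.503568.

125.50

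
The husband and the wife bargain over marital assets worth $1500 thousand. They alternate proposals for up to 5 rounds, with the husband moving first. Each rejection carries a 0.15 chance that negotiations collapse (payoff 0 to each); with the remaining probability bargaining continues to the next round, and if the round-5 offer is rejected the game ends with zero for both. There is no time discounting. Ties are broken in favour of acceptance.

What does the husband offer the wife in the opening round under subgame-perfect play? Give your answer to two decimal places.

329.43

Round 5 (the husband proposes): rejection yields 0 for the wife; the husband offers 0 and keeps 1500.
Round 4 (the wife proposes): rejecting gives the husband an expected 0.85 × 1500 = 1275; the wife offers that and keeps 225.
Round 3 (the husband proposes): rejecting gives the wife an expected 0.85 × 225 = 191.25. The husband offers 191.25 and keeps 1500 − 191.25 = 1308.75.
Round 2 (the wife proposes): rejecting gives the husband an expected 0.85 × 1308.75 = 1112.4375; the wife offers that and keeps 387.5625.
Round 1 (the husband proposes): rejecting gives the wife an expected 0.85 × 387.5625 = 329.428125, so the husband offers 329.428125, keeping 1170.571875.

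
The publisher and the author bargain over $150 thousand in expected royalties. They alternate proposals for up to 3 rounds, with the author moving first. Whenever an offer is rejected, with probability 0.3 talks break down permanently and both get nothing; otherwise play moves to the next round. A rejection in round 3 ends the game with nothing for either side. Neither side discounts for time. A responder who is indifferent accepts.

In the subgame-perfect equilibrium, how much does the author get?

118.5

Round 3 (the author proposes): the publisher will accept anything ≥ 0, so the author offers 0 and keeps 150.
Round 2 (the publisher proposes): rejecting gives the author an expected 0.7 × 150 = 105. The publisher offers 105 and keeps 150 − 105 = 45.
Round 1 (the author proposes): rejecting gives the publisher an expected 0.7 × 45 = 31.5; the author offers that and keeps 118.5.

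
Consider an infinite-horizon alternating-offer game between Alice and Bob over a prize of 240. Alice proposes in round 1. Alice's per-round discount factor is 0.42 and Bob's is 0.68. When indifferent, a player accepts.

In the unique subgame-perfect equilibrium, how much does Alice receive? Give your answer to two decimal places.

107.50

Let x be Alice's share when Alice proposes and y be Bob's share when Bob proposes.
Bob accepts iff offered ≥ 0.68·y, so x = 240 − 0.68y. Symmetrically y = 240 − 0.42x.
Substituting: x = 240 − 0.68(240 − 0.42x), giving x(1 − 0.42·0.68) = 240(1 − 0.68).
So x = 240 × 0.32 / 0.7144 ≈ 107.5028, and Bob receives 240 − x ≈ 132.4972.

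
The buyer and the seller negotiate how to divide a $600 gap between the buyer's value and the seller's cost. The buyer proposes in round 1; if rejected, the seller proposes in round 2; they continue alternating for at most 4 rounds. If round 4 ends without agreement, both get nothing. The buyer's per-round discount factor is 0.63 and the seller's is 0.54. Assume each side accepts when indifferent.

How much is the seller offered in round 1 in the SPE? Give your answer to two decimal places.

Round 4 (the seller proposes): the buyer will accept anything ≥ 0, so the seller offers 0 and keeps 600.
Round 3 (the buyer proposes): the seller can get 600 next round, worth 0.54 × 600 = 324 now, so the buyer offers 324, keeping 276.
Round 2 (the seller proposes): the buyer can get 276 next round, worth 0.63 × 276 = 173.88 now, so the seller offers 173.88, keeping 426.12.
Round 1 (the buyer proposes): the seller can get 426.12 next round, worth 0.54 × 426.12 = 230.1048 now; the buyer offers that and keeps 369.8952.

230.10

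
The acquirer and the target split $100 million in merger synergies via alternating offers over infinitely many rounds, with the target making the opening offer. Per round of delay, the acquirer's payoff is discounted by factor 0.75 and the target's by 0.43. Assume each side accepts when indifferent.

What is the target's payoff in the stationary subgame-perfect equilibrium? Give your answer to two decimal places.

When the target proposes, the acquirer accepts any offer worth at least 0.75 times what the acquirer would get by proposing next round; and vice versa.
This gives x = 100 − 0.75y and y = 100 − 0.43x, where x and y are each side's share when it proposes.
Hence (1 − 0.75·0.43)x = 100(1 − 0.75), i.e. 0.6775·x = 25.
x ≈ 36.9004; the acquirer's share is 100 − x ≈ 63.0996.

36.90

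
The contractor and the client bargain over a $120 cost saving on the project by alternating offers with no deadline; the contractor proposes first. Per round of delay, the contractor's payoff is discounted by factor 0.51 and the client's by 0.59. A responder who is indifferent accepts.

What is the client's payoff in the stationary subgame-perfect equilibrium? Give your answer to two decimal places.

49.62

In a stationary SPE each proposer offers the other exactly their discounted continuation value.
If the contractor keeps x when proposing and the client keeps y when proposing, then x = 120 − 0.59y and y = 120 − 0.51x.
Solving: x = 120(1 − 0.59) / (1 − 0.51·0.59) = 49.2 / 0.6991 ≈ 70.3762.
The client gets 120 − 70.3762 ≈ 49.6238.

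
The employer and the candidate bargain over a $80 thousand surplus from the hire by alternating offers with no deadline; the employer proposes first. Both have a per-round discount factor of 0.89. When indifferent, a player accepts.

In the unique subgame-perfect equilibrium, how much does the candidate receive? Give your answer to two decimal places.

37.67

In a stationary SPE each proposer offers the other exactly their discounted continuation value.
If the employer keeps x when proposing and the candidate keeps y when proposing, then x = 80 − 0.89y and y = 80 − 0.89x.
Solving: x = 80(1 − 0.89) / (1 − 0.89·0.89) = 8.8 / 0.2079 ≈ 42.3280.
The candidate gets 80 − 42.3280 ≈ 37.6720.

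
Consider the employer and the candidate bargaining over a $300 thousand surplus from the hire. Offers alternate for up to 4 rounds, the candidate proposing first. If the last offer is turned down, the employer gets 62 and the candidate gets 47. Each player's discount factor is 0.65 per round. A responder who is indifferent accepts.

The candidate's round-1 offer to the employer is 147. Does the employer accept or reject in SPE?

Round 4 (the employer proposes): the candidate gets 47 if talks fail, so the employer offers 47 and keeps 253.
Round 3 (the candidate proposes): the employer can get 253 next round, worth 0.65 × 253 = 164.45 now. The candidate offers 164.45 and keeps 300 − 164.45 = 135.55.
Round 2 (the employer proposes): the candidate can get 135.55 next round, worth 0.65 × 135.55 = 88.1075 now; the employer offers that and keeps 211.8925.
So by rejecting in round 1, the employer gets 211.8925 next round, worth 0.65 × 211.8925 = 137.730125 now.
Offer 147 ≥ 137.730125, so the employer accepts.

Accept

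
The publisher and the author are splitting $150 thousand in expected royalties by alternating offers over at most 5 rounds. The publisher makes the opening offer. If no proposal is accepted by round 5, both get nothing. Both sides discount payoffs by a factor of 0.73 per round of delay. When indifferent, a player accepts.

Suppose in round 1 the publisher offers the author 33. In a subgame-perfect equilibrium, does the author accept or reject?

Reject

Round 5 (the publisher proposes): rejection yields 0 for the author; the publisher offers 0 and keeps 150.
Round 4 (the author proposes): the publisher can get 150 next round, worth 0.73 × 150 = 109.5 now. The author offers 109.5 and keeps 150 − 109.5 = 40.5.
Round 3 (the publisher proposes): the author can get 40.5 next round, worth 0.73 × 40.5 = 29.565 now, so the publisher offers 29.565, keeping 120.435.
Round 2 (the author proposes): the publisher can get 120.435 next round, worth 0.73 × 120.435 = 87.91755 now. The author offers 87.91755 and keeps 150 − 87.91755 = 62.08245.
So by rejecting in round 1, the author gets 62.08245 next round, worth 0.73 × 62.08245 = 45.3201885 now.
Offer 33 < 45.3201885, so the author rejects.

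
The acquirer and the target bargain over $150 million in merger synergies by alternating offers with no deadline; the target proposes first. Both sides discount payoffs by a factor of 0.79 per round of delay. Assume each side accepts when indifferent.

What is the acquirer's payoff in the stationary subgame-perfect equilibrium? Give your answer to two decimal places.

66.20

In a stationary SPE each proposer offers the other exactly their discounted continuation value.
If the target keeps x when proposing and the acquirer keeps y when proposing, then x = 150 − 0.79y and y = 150 − 0.79x.
Solving: x = 150(1 − 0.79) / (1 − 0.79·0.79) = 31.5 / 0.3759 ≈ 83.7989.
The acquirer gets 150 − 83.7989 ≈ 66.2011.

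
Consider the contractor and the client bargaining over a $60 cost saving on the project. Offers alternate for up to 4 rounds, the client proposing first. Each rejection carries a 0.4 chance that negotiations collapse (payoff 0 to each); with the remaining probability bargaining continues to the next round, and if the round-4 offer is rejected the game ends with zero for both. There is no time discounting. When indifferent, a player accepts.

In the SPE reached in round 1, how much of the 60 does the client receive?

32.64

Round 4 (the contractor proposes): rejection yields 0 for the client; the contractor offers 0 and keeps 60.
Round 3 (the client proposes): rejecting gives the contractor an expected 0.6 × 60 = 36, so the client offers 36, keeping 24.
Round 2 (the contractor proposes): rejecting gives the client an expected 0.6 × 24 = 14.4. The contractor offers 14.4 and keeps 60 − 14.4 = 45.6.
Round 1 (the client proposes): rejecting gives the contractor an expected 0.6 × 45.6 = 27.36. The client offers 27.36 and keeps 60 − 27.36 = 32.64.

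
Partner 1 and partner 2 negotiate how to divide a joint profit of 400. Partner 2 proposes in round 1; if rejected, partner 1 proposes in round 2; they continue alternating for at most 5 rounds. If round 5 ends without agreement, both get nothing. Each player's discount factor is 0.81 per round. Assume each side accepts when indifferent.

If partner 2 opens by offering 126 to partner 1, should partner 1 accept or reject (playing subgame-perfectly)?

Round 5 (partner 2 proposes): partner 1 will accept anything ≥ 0, so partner 2 offers 0 and keeps 400.
Round 4 (partner 1 proposes): partner 2 can get 400 next round, worth 0.81 × 400 = 324 now; partner 1 offers that and keeps 76.
Round 3 (partner 2 proposes): partner 1 can get 76 next round, worth 0.81 × 76 = 61.56 now, so partner 2 offers 61.56, keeping 338.44.
Round 2 (partner 1 proposes): partner 2 can get 338.44 next round, worth 0.81 × 338.44 = 274.1364 now, so partner 1 offers 274.1364, keeping 125.8636.
So by rejecting in round 1, partner 1 gets 125.8636 next round, worth 0.81 × 125.8636 = 101.949516 now.
Offer 126 ≥ 101.949516, so partner 1 accepts.

Accept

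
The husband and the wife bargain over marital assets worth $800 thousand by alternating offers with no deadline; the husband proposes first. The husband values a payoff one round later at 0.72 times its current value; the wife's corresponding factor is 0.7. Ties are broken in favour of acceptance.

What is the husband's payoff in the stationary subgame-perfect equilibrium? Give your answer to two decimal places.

When the husband proposes, the wife accepts any offer worth at least 0.7 times what the wife would get by proposing next round; and vice versa.
This gives x = 800 − 0.7y and y = 800 − 0.72x, where x and y are each side's share when it proposes.
Hence (1 − 0.7·0.72)x = 800(1 − 0.7), i.e. 0.496·x = 240.
x ≈ 483.8710; the wife's share is 800 − x ≈ 316.1290.

483.87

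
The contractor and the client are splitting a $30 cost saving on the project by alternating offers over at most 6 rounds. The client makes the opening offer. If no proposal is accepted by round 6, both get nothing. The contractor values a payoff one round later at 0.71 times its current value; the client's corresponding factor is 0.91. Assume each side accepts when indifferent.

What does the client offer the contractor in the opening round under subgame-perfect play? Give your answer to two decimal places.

12.05

Round 6 (the contractor proposes): rejection yields 0 for the client; the contractor offers 0 and keeps 30.
Round 5 (the client proposes): the contractor can get 30 next round, worth 0.71 × 30 = 21.3 now; the client offers that and keeps 8.7.
Round 4 (the contractor proposes): the client can get 8.7 next round, worth 0.91 × 8.7 = 7.917 now, so the contractor offers 7.917, keeping 22.083.
Round 3 (the client proposes): the contractor can get 22.083 next round, worth 0.71 × 22.083 = 15.67893 now. The client offers 15.67893 and keeps 30 − 15.67893 = 14.32107.
Round 2 (the contractor proposes): the client can get 14.32107 next round, worth 0.91 × 14.32107 = 13.0321737 now. The contractor offers 13.0321737 and keeps 30 − 13.0321737 = 16.9678263.
Round 1 (the client proposes): the contractor can get 16.9678263 next round, worth 0.71 × 16.9678263 = 12.047156673 now, so the client offers 12.047156673, keeping 17.952843327.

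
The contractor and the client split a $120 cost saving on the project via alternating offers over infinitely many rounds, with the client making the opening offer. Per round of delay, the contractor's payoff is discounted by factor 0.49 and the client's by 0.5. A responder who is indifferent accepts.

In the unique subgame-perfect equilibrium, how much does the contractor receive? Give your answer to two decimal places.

In a stationary SPE each proposer offers the other exactly their discounted continuation value.
If the client keeps x when proposing and the contractor keeps y when proposing, then x = 120 − 0.49y and y = 120 − 0.5x.
Solving: x = 120(1 − 0.49) / (1 − 0.5·0.49) = 61.2 / 0.755 ≈ 81.0596.
The contractor gets 120 − 81.0596 ≈ 38.9404.

38.94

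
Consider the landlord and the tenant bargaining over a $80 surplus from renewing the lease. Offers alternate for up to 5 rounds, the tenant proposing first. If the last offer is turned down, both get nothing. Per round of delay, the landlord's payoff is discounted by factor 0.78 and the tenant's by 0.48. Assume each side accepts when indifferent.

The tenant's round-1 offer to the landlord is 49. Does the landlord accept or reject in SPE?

Work out the landlord's continuation value if the offer is rejected.
Round 5 (the tenant proposes): the landlord will accept anything ≥ 0, so the tenant offers 0 and keeps 80.
Round 4 (the landlord proposes): the tenant can get 80 next round, worth 0.48 × 80 = 38.4 now, so the landlord offers 38.4, keeping 41.6.
Round 3 (the tenant proposes): the landlord can get 41.6 next round, worth 0.78 × 41.6 = 32.448 now. The tenant offers 32.448 and keeps 80 − 32.448 = 47.552.
Round 2 (the landlord proposes): the tenant can get 47.552 next round, worth 0.48 × 47.552 = 22.82496 now; the landlord offers that and keeps 57.17504.
So by rejecting in round 1, the landlord gets 57.17504 next round, worth 0.78 × 57.17504 = 44.5965312 now.
Offer 49 ≥ 44.5965312, so the landlord accepts.

Accept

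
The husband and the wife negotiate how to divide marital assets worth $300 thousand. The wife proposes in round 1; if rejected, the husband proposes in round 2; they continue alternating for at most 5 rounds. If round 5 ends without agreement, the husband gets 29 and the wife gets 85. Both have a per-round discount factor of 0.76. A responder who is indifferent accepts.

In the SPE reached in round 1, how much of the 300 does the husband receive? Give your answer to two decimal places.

96.00

Round 5 (the wife proposes): the husband gets 29 if talks fail, so the wife offers 29 and keeps 271.
Round 4 (the husband proposes): the wife can get 271 next round, worth 0.76 × 271 = 205.96 now. The husband offers 205.96 and keeps 300 − 205.96 = 94.04.
Round 3 (the wife proposes): the husband can get 94.04 next round, worth 0.76 × 94.04 = 71.4704 now; the wife offers that and keeps 228.5296.
Round 2 (the husband proposes): the wife can get 228.5296 next round, worth 0.76 × 228.5296 = 173.682496 now; the husband offers that and keeps 126.317504.
Round 1 (the wife proposes): the husband can get 126.317504 next round, worth 0.76 × 126.317504 = 96.00130304 now, so the wife offers 96.00130304, keeping 203.99869696.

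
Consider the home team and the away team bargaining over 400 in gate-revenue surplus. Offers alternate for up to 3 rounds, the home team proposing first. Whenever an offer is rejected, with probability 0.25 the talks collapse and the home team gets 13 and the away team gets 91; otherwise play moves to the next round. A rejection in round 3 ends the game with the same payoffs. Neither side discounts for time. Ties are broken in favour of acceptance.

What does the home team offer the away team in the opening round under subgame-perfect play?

146.5

By backward induction:
Round 3 (the home team proposes): the away team gets 91 if talks fail, so the home team offers 91 and keeps 309.
Round 2 (the away team proposes): rejecting gives the home team an expected 0.75 × 309 + 0.25 × 13 = 235, so the away team offers 235, keeping 165.
Round 1 (the home team proposes): rejecting gives the away team an expected 0.75 × 165 + 0.25 × 91 = 146.5, so the home team offers 146.5, keeping 253.5.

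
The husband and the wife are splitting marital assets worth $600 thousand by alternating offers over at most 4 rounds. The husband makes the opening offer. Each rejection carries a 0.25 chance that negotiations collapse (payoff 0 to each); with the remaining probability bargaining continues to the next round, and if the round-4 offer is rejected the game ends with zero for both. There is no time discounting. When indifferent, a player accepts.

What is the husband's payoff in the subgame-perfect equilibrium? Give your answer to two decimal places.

234.38

By backward induction:
Round 4 (the wife proposes): rejection yields 0 for the husband; the wife offers 0 and keeps 600.
Round 3 (the husband proposes): rejecting gives the wife an expected 0.75 × 600 = 450, so the husband offers 450, keeping 150.
Round 2 (the wife proposes): rejecting gives the husband an expected 0.75 × 150 = 112.5. The wife offers 112.5 and keeps 600 − 112.5 = 487.5.
Round 1 (the husband proposes): rejecting gives the wife an expected 0.75 × 487.5 = 365.625. The husband offers 365.625 and keeps 600 − 365.625 = 234.375.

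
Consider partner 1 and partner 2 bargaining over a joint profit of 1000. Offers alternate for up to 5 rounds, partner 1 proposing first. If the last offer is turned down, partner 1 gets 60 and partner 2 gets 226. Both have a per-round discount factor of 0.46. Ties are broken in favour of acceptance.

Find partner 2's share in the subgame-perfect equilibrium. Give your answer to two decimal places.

311.08

Work backward from the last round.
Round 5 (partner 1 proposes): partner 2 gets 226 if talks fail, so partner 1 offers 226 and keeps 774.
Round 4 (partner 2 proposes): partner 1 can get 774 next round, worth 0.46 × 774 = 356.04 now; partner 2 offers that and keeps 643.96.
Round 3 (partner 1 proposes): partner 2 can get 643.96 next round, worth 0.46 × 643.96 = 296.2216 now; partner 1 offers that and keeps 703.7784.
Round 2 (partner 2 proposes): partner 1 can get 703.7784 next round, worth 0.46 × 703.7784 = 323.738064 now; partner 2 offers that and keeps 676.261936.
Round 1 (partner 1 proposes): partner 2 can get 676.261936 next round, worth 0.46 × 676.261936 = 311.08049056 now. Partner 1 offers 311.08049056 and keeps 1000 − 311.08049056 = 688.91950944.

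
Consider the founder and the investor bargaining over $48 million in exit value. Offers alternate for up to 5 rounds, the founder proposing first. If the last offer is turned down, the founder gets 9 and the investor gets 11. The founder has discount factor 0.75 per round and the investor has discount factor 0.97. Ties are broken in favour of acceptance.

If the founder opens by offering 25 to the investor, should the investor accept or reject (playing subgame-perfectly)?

Reject

Round 5 (the founder proposes): the investor gets 11 if talks fail, so the founder offers 11 and keeps 37.
Round 4 (the investor proposes): the founder can get 37 next round, worth 0.75 × 37 = 27.75 now; the investor offers that and keeps 20.25.
Round 3 (the founder proposes): the investor can get 20.25 next round, worth 0.97 × 20.25 = 19.6425 now. The founder offers 19.6425 and keeps 48 − 19.6425 = 28.3575.
Round 2 (the investor proposes): the founder can get 28.3575 next round, worth 0.75 × 28.3575 = 21.268125 now, so the investor offers 21.268125, keeping 26.731875.
So by rejecting in round 1, the investor gets 26.731875 next round, worth 0.97 × 26.731875 = 25.92991875 now.
Offer 25 < 25.92991875, so the investor rejects.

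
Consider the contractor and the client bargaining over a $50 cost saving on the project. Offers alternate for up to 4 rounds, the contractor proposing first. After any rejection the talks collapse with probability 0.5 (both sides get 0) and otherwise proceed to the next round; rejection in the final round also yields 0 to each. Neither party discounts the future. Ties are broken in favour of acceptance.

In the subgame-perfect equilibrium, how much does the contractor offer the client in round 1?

Round 4 (the client proposes): the contractor will accept anything ≥ 0, so the client offers 0 and keeps 50.
Round 3 (the contractor proposes): rejecting gives the client an expected 0.5 × 50 = 25. The contractor offers 25 and keeps 50 − 25 = 25.
Round 2 (the client proposes): rejecting gives the contractor an expected 0.5 × 25 = 12.5. The client offers 12.5 and keeps 50 − 12.5 = 37.5.
Round 1 (the contractor proposes): rejecting gives the client an expected 0.5 × 37.5 = 18.75; the contractor offers that and keeps 31.25.

18.75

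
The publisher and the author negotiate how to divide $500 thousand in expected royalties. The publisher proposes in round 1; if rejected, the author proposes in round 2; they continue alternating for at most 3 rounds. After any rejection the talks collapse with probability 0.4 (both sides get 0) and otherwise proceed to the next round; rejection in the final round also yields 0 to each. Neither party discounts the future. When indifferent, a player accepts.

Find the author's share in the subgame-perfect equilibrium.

120

Round 3 (the publisher proposes): the author will accept anything ≥ 0, so the publisher offers 0 and keeps 500.
Round 2 (the author proposes): rejecting gives the publisher an expected 0.6 × 500 = 300. The author offers 300 and keeps 500 − 300 = 200.
Round 1 (the publisher proposes): rejecting gives the author an expected 0.6 × 200 = 120. The publisher offers 120 and keeps 500 − 120 = 380.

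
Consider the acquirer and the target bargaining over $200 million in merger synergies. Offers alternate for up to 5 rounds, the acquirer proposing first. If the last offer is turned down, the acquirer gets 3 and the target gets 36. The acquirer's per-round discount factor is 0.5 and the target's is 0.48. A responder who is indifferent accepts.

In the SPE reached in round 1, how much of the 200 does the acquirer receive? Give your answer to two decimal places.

Work backward from the last round.
Round 5 (the acquirer proposes): the target gets 36 if talks fail, so the acquirer offers 36 and keeps 164.
Round 4 (the target proposes): the acquirer can get 164 next round, worth 0.5 × 164 = 82 now, so the target offers 82, keeping 118.
Round 3 (the acquirer proposes): the target can get 118 next round, worth 0.48 × 118 = 56.64 now. The acquirer offers 56.64 and keeps 200 − 56.64 = 143.36.
Round 2 (the target proposes): the acquirer can get 143.36 next round, worth 0.5 × 143.36 = 71.68 now. The target offers 71.68 and keeps 200 − 71.68 = 128.32.
Round 1 (the acquirer proposes): the target can get 128.32 next round, worth 0.48 × 128.32 = 61.5936 now, so the acquirer offers 61.5936, keeping 138.4064.

138.41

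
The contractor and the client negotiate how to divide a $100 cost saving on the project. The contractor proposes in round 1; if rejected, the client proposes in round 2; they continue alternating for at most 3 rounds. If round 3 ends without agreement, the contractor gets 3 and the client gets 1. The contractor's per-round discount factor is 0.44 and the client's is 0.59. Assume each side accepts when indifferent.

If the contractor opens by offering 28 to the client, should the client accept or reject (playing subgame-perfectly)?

Round 3 (the contractor proposes): the client gets 1 if talks fail, so the contractor offers 1 and keeps 99.
Round 2 (the client proposes): the contractor can get 99 next round, worth 0.44 × 99 = 43.56 now. The client offers 43.56 and keeps 100 − 43.56 = 56.44.
So by rejecting in round 1, the client gets 56.44 next round, worth 0.59 × 56.44 = 33.2996 now.
Offer 28 < 33.2996, so the client rejects.

Reject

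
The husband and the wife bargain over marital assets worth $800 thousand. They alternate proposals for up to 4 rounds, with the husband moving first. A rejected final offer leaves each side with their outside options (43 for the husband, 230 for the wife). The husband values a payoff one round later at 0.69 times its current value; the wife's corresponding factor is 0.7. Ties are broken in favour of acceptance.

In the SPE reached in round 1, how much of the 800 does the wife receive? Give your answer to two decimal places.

Round 4 (the wife proposes): the husband gets 43 if talks fail, so the wife offers 43 and keeps 757.
Round 3 (the husband proposes): the wife can get 757 next round, worth 0.7 × 757 = 529.9 now, so the husband offers 529.9, keeping 270.1.
Round 2 (the wife proposes): the husband can get 270.1 next round, worth 0.69 × 270.1 = 186.369 now; the wife offers that and keeps 613.631.
Round 1 (the husband proposes): the wife can get 613.631 next round, worth 0.7 × 613.631 = 429.5417 now; the husband offers that and keeps 370.4583.

429.54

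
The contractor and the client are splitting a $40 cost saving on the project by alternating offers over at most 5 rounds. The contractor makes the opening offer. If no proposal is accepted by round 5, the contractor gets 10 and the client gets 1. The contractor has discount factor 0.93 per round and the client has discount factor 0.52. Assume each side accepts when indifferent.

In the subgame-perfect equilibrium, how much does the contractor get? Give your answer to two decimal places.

37.61

Round 5 (the contractor proposes): the client gets 1 if talks fail, so the contractor offers 1 and keeps 39.
Round 4 (the client proposes): the contractor can get 39 next round, worth 0.93 × 39 = 36.27 now; the client offers that and keeps 3.73.
Round 3 (the contractor proposes): the client can get 3.73 next round, worth 0.52 × 3.73 = 1.9396 now; the contractor offers that and keeps 38.0604.
Round 2 (the client proposes): the contractor can get 38.0604 next round, worth 0.93 × 38.0604 = 35.396172 now. The client offers 35.396172 and keeps 40 − 35.396172 = 4.603828.
Round 1 (the contractor proposes): the client can get 4.603828 next round, worth 0.52 × 4.603828 = 2.39399056 now; the contractor offers that and keeps 37.60600944.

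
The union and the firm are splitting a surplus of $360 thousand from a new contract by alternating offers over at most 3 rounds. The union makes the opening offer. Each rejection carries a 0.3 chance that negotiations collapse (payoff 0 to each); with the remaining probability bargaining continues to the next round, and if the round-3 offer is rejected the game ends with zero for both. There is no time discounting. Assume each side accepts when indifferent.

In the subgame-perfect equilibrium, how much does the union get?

284.4

Round 3 (the union proposes): rejection yields 0 for the firm; the union offers 0 and keeps 360.
Round 2 (the firm proposes): rejecting gives the union an expected 0.7 × 360 = 252. The firm offers 252 and keeps 360 − 252 = 108.
Round 1 (the union proposes): rejecting gives the firm an expected 0.7 × 108 = 75.6. The union offers 75.6 and keeps 360 − 75.6 = 284.4.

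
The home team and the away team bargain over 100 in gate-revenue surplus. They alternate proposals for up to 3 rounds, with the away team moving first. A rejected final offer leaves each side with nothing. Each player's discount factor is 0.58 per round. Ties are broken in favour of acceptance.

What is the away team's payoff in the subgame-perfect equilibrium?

Round 3 (the away team proposes): the home team will accept anything ≥ 0, so the away team offers 0 and keeps 100.
Round 2 (the home team proposes): the away team can get 100 next round, worth 0.58 × 100 = 58 now; the home team offers that and keeps 42.
Round 1 (the away team proposes): the home team can get 42 next round, worth 0.58 × 42 = 24.36 now; the away team offers that and keeps 75.64.

75.64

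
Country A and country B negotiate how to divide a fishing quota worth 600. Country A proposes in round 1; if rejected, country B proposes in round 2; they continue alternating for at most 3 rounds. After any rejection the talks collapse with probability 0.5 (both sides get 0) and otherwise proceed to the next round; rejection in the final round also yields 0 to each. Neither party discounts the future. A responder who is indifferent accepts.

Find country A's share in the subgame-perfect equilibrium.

Round 3 (country A proposes): country B will accept anything ≥ 0, so country A offers 0 and keeps 600.
Round 2 (country B proposes): rejecting gives country A an expected 0.5 × 600 = 300, so country B offers 300, keeping 300.
Round 1 (country A proposes): rejecting gives country B an expected 0.5 × 300 = 150; country A offers that and keeps 450.

450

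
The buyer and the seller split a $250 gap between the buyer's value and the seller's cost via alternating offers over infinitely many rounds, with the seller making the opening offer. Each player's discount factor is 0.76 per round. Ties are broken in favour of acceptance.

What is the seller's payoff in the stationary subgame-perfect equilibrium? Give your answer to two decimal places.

When the seller proposes, the buyer accepts any offer worth at least 0.76 times what the buyer would get by proposing next round; and vice versa.
This gives x = 250 − 0.76y and y = 250 − 0.76x, where x and y are each side's share when it proposes.
Hence (1 − 0.76·0.76)x = 250(1 − 0.76), i.e. 0.4224·x = 60.
x ≈ 142.0455; the buyer's share is 250 − x ≈ 107.9545.

142.05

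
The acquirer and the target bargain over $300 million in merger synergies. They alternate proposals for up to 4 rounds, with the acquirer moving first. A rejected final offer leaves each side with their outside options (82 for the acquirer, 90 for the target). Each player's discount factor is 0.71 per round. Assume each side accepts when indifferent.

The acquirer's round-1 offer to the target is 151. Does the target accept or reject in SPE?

Round 4 (the target proposes): the acquirer gets 82 if talks fail, so the target offers 82 and keeps 218.
Round 3 (the acquirer proposes): the target can get 218 next round, worth 0.71 × 218 = 154.78 now; the acquirer offers that and keeps 145.22.
Round 2 (the target proposes): the acquirer can get 145.22 next round, worth 0.71 × 145.22 = 103.1062 now; the target offers that and keeps 196.8938.
So by rejecting in round 1, the target gets 196.8938 next round, worth 0.71 × 196.8938 = 139.794598 now.
Offer 151 ≥ 139.794598, so the target accepts.

Accept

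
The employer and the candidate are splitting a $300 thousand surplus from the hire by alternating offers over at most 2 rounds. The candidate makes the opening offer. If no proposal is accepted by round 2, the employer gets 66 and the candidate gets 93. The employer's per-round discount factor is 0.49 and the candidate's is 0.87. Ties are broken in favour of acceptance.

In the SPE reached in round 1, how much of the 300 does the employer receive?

Work backward from the last round.
Round 2 (the employer proposes): the candidate gets 93 if talks fail, so the employer offers 93 and keeps 207.
Round 1 (the candidate proposes): the employer can get 207 next round, worth 0.49 × 207 = 101.43 now. The candidate offers 101.43 and keeps 300 − 101.43 = 198.57.

101.43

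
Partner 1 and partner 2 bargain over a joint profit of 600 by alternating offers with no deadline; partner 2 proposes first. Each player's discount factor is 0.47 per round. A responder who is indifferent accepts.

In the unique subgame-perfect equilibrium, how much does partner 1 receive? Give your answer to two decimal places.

191.84

When partner 2 proposes, partner 1 accepts any offer worth at least 0.47 times what partner 1 would get by proposing next round; and vice versa.
This gives x = 600 − 0.47y and y = 600 − 0.47x, where x and y are each side's share when it proposes.
Hence (1 − 0.47·0.47)x = 600(1 − 0.47), i.e. 0.7791·x = 318.
x ≈ 408.1633; partner 1's share is 600 − x ≈ 191.8367.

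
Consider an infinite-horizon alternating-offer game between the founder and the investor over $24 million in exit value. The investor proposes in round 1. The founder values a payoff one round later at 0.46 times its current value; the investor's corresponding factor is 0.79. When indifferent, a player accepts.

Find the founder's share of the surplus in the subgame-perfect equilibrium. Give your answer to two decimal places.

3.64

In a stationary SPE each proposer offers the other exactly their discounted continuation value.
If the investor keeps x when proposing and the founder keeps y when proposing, then x = 24 − 0.46y and y = 24 − 0.79x.
Solving: x = 24(1 − 0.46) / (1 − 0.79·0.46) = 12.96 / 0.6366 ≈ 20.3582.
The founder gets 24 − 20.3582 ≈ 3.6418.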